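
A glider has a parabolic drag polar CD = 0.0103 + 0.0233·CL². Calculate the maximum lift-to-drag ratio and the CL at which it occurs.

(L/D)max = 32.3, at CL = 0.665

For CD = CD0 + K·CL², (L/D)max occurs at CL* = √(CD0/K) and equals 1/(2√(K·CD0)).
(L/D)max = 1/(2√(0.0233 × 0.0103)) = 1/(2 × 0.01549) = 32.3
CL* = √(0.0103/0.0233) = 0.665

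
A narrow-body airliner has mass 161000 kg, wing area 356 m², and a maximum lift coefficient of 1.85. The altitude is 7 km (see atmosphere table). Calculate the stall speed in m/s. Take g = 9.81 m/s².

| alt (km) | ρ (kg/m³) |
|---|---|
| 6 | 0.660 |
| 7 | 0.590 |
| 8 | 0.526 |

V_stall = 90.2 m/s

At 7 km, from the table: ρ = 0.590 kg/m³.
At stall, lift equals weight: L = W = m·g = 161000 × 9.81 = 1.579×10^6 N.
V_stall = √(2W/(ρ·S·CL,max)) = √(2 × 1.579×10^6 / (0.59 × 356 × 1.85))
V_stall = √8129 = 90.2 m/s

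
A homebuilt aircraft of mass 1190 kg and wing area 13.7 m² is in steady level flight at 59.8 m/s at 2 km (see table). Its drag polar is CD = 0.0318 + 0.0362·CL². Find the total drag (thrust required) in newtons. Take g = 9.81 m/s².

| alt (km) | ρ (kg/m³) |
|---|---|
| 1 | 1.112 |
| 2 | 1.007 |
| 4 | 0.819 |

At 2 km, from the table: ρ = 1.007 kg/m³.
Weight W = mg = 1190 × 9.81 = 11674 N; in level flight L = W.
q = ½ρv² = ½ × 1.007 × 59.8² = 1801 Pa.
Required CL = L/(qS) = 11674/(1801·13.7) = 0.4733.
CD = 0.0318 + 0.0362 × 0.4733² = 0.03991.
D = q·S·CD = 1801 × 13.7 × 0.03991 = 984.4 N

D = 984 N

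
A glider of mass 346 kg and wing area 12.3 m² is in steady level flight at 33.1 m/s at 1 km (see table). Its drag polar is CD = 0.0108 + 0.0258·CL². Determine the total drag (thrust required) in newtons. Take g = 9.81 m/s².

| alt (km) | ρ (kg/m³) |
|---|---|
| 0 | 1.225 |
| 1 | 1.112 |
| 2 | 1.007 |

D = 121 N

At 1 km, from the table: ρ = 1.112 kg/m³.
Level flight ⇒ L = W = m·g = 346 × 9.81 = 3394.3 N.
q = ½ρv² = ½ × 1.112 × 33.1² = 609.2 Pa.
Required CL = L/(qS) = 3394.3/(609.2·12.3) = 0.453.
CD = 0.0108 + 0.0258 × 0.453² = 0.01609.
D = q·S·CD = 609.2 × 12.3 × 0.01609 = 120.6 N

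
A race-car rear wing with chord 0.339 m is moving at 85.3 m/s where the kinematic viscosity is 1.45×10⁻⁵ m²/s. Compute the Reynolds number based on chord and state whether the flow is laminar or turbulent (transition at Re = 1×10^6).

Re = v·c/ν = 85.3 × 0.339 / (1.45×10⁻⁵) = 1.99×10^6
Since 1.99×10^6 > 1×10^6, the flow is turbulent.

Re = 1.99×10^6 (turbulent)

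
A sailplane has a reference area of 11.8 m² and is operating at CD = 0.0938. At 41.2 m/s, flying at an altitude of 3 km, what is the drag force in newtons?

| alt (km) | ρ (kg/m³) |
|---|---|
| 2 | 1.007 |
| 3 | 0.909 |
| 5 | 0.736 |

At 3 km, from the table: ρ = 0.909 kg/m³.
Dynamic pressure q = ½ρv² = ½ × 0.909 × 41.2² = 771.5 Pa.
D = q·S·CD = 771.5 × 11.8 × 0.0938 = 854 N

D = 854 N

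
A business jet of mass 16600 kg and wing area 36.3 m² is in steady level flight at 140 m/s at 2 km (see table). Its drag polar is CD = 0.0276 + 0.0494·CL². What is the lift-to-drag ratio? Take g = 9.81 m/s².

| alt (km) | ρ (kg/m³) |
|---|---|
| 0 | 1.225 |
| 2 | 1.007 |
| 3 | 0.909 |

L/D = 12

At 2 km, from the table: ρ = 1.007 kg/m³.
In steady level flight, lift balances weight: W = mg = 16600 × 9.81 = 1.6285×10^5 N.
q = ½ρv² = ½ × 1.007 × 140² = 9869 Pa.
CL = 2W/(ρv²S) = 2×1.6285×10^5/(1.007×140²×36.3) = 0.4546.
CD = 0.0276 + 0.0494 × 0.4546² = 0.03781.
L/D = CL/CD = 0.4546 / 0.03781 = 12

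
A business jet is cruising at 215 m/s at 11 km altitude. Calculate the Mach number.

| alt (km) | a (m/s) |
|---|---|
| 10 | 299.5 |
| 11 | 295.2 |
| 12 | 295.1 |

At 11 km, from the table: a = 295.2 m/s.
M = v/a = 215 / 295.2 = 0.728

M = 0.728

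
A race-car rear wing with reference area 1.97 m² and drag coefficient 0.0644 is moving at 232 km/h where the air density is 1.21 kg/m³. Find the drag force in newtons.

D = 319 N

Convert speed: v = 232 km/h ÷ 3.6 = 64.44 m/s.
D = ½ρv²S·CD = ½ × 1.21 × 64.44² × 1.97 × 0.0644 = 319 N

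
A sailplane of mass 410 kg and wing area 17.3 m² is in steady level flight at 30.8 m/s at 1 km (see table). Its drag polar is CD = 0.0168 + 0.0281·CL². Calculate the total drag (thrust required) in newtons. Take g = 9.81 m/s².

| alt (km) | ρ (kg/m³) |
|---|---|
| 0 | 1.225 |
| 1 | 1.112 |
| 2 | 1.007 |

D = 203 N

At 1 km, from the table: ρ = 1.112 kg/m³.
In steady level flight, lift balances weight: W = mg = 410 × 9.81 = 4022.1 N.
q = ½ρv² = ½ × 1.112 × 30.8² = 527.4 Pa.
Required CL = L/(qS) = 4022.1/(527.4·17.3) = 0.4408.
CD = 0.0168 + 0.0281 × 0.4408² = 0.02226.
D = q·S·CD = 527.4 × 17.3 × 0.02226 = 203.1 N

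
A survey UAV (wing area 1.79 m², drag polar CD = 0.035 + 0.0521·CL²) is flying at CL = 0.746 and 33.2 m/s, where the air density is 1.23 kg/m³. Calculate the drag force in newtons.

CD = 0.035 + 0.0521 × 0.746² = 0.06399
D = ½ρv²S·CD = ½ × 1.23 × 33.2² × 1.79 × 0.06399 = 77.7 N

D = 77.7 N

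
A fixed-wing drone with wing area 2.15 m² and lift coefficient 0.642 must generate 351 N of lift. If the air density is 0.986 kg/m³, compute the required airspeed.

L = ½ρv²S·CL ⇒ v = √(2L/(ρ·S·CL))
v = √(2 × 351 / (0.986 × 2.15 × 0.642)) = √515.8 = 22.7 m/s

v = 22.7 m/s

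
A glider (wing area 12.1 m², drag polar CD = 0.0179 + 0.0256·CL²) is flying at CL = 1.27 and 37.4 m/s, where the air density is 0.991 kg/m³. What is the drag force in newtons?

CD = 0.0179 + 0.0256 × 1.27² = 0.05919
D = ½ρv²S·CD = ½ × 0.991 × 37.4² × 12.1 × 0.05919 = 496 N

D = 496 N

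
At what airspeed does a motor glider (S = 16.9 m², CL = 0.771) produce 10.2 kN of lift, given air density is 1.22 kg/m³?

L = ½ρv²S·CL ⇒ v = √(2L/(ρ·S·CL))
v = √(2 × 10200 / (1.22 × 16.9 × 0.771)) = √1283 = 35.8 m/s

v = 35.8 m/s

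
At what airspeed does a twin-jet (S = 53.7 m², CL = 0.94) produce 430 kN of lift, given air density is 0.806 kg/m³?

v = 145 m/s

L = ½ρv²S·CL ⇒ v = √(2L/(ρ·S·CL))
v = √(2 × 4.3×10^5 / (0.806 × 53.7 × 0.94)) = √21140 = 145 m/s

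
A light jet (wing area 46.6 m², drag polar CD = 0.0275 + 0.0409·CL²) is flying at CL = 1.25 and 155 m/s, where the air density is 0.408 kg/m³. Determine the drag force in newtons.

CD = 0.0275 + 0.0409 × 1.25² = 0.09141
D = ½ρv²S·CD = ½ × 0.408 × 155² × 46.6 × 0.09141 = 20900 N

D = 20900 N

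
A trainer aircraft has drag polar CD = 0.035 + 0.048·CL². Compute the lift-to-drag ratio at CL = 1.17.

L/D = 11.6

CD = 0.035 + 0.048 × 1.17² = 0.1007
L/D = CL/CD = 1.17 / 0.1007 = 11.6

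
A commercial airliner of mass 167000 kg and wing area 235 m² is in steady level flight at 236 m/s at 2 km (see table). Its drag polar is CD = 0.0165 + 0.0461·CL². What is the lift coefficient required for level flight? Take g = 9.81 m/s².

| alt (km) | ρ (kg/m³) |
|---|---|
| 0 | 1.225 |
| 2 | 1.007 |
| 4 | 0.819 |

At 2 km, from the table: ρ = 1.007 kg/m³.
In steady level flight, lift balances weight: W = mg = 167000 × 9.81 = 1.6383×10^6 N.
q = ½ρv² = ½ × 1.007 × 236² = 28040 Pa.
CL = W/(q·S) = 1.6383×10^6 / (28040 × 235) = 0.2486.

CL = 0.249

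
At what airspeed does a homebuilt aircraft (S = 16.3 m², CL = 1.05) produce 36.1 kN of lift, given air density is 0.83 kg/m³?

v = 71.3 m/s

L = ½ρv²S·CL ⇒ v = √(2L/(ρ·S·CL))
v = √(2 × 36100 / (0.83 × 16.3 × 1.05)) = √5083 = 71.3 m/s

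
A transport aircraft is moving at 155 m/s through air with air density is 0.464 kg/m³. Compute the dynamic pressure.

q = ½ρv² = ½ × 0.464 × 155² = 5570 Pa

q = 5570 Pa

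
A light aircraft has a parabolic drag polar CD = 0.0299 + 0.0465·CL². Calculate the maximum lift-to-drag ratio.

(L/D)max = 13.4

For CD = CD0 + K·CL², (L/D)max occurs at CL* = √(CD0/K) and equals 1/(2√(K·CD0)).
(L/D)max = 1/(2√(0.0465 × 0.0299)) = 1/(2 × 0.03729) = 13.4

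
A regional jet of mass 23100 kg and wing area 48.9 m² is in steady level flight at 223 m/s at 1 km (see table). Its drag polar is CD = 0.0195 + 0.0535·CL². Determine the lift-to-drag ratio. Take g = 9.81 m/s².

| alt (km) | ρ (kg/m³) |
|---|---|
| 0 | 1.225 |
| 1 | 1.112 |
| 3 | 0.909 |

At 1 km, from the table: ρ = 1.112 kg/m³.
In steady level flight, lift balances weight: W = mg = 23100 × 9.81 = 2.2661×10^5 N.
Dynamic pressure q = 0.5 × 1.112 × 223² = 27650 Pa.
CL = W/(q·S) = 2.2661×10^5 / (27650 × 48.9) = 0.1676.
CD = 0.0195 + 0.0535 × 0.1676² = 0.021.
L/D = CL/CD = 0.1676 / 0.021 = 7.98

L/D = 7.98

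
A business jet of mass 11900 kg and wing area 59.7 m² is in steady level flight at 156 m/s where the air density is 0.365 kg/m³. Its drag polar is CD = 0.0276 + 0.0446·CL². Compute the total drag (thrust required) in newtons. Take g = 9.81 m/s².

In steady level flight, lift balances weight: W = mg = 11900 × 9.81 = 1.1674×10^5 N.
q = ½ρv² = ½ × 0.365 × 156² = 4441 Pa.
CL = W/(q·S) = 1.1674×10^5 / (4441 × 59.7) = 0.4403.
CD = 0.0276 + 0.0446 × 0.4403² = 0.03625.
D = q·S·CD = 4441 × 59.7 × 0.03625 = 9610 N

D = 9610 N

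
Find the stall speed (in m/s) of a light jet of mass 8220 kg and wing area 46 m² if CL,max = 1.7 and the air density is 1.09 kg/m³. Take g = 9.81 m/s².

Weight W = mg = 8220 × 9.81 = 80640 N.
V_stall = √(2W/(ρ·S·CL,max)) = √(2 × 80640 / (1.09 × 46 × 1.7))
V_stall = √1892 = 43.5 m/s

V_stall = 43.5 m/s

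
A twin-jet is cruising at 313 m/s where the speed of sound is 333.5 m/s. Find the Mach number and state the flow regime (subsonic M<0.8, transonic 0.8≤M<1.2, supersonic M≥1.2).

M = 0.939 (transonic)

M = v/a = 313 / 333.5 = 0.939
M = 0.939 → transonic.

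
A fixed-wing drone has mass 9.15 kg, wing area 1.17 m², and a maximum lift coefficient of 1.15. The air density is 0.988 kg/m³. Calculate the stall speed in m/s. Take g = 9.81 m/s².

V_stall = 11.6 m/s

At stall, lift equals weight: L = W = m·g = 9.15 × 9.81 = 89.76 N.
V_stall = √(2W/(ρ·S·CL,max)) = √(2 × 89.76 / (0.988 × 1.17 × 1.15))
V_stall = √135 = 11.6 m/s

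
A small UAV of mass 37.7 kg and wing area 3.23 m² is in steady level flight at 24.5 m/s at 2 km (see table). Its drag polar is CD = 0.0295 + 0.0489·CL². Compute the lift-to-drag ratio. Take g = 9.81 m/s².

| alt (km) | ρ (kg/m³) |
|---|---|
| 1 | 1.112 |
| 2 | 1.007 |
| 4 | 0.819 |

L/D = 10.4

At 2 km, from the table: ρ = 1.007 kg/m³.
In steady level flight, lift balances weight: W = mg = 37.7 × 9.81 = 369.84 N.
Dynamic pressure q = 0.5 × 1.007 × 24.5² = 302.2 Pa.
CL = W/(q·S) = 369.84 / (302.2 × 3.23) = 0.3789.
CD = 0.0295 + 0.0489 × 0.3789² = 0.03652.
L/D = CL/CD = 0.3789 / 0.03652 = 10.4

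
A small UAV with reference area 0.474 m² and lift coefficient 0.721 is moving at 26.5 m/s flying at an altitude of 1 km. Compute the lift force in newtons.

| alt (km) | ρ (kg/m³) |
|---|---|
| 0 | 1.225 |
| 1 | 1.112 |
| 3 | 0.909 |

At 1 km, from the table: ρ = 1.112 kg/m³.
Dynamic pressure q = ½ρv² = ½ × 1.112 × 26.5² = 390.5 Pa.
L = q·S·CL = 390.5 × 0.474 × 0.721 = 133 N

L = 133 N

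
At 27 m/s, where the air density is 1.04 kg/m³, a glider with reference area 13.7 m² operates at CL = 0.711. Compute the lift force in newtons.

L = 3690 N

L = ½ρv²S·CL = ½ × 1.04 × 27² × 13.7 × 0.711 = 3690 N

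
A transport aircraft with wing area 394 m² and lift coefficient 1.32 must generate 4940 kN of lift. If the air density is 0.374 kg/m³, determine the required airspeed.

v = 225 m/s

L = ½ρv²S·CL ⇒ v = √(2L/(ρ·S·CL))
v = √(2 × 4.94×10^6 / (0.374 × 394 × 1.32)) = √50790 = 225 m/s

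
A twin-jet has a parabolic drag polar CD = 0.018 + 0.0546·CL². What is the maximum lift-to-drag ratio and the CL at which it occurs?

(L/D)max = 15.9, at CL = 0.574

For CD = CD0 + K·CL², (L/D)max occurs at CL* = √(CD0/K) and equals 1/(2√(K·CD0)).
(L/D)max = 1/(2√(0.0546 × 0.018)) = 1/(2 × 0.03135) = 15.9
CL* = √(0.018/0.0546) = 0.574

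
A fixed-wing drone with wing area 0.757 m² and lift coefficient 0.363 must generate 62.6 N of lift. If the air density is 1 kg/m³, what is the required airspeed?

L = ½ρv²S·CL ⇒ v = √(2L/(ρ·S·CL))
v = √(2 × 62.6 / (1 × 0.757 × 0.363)) = √455.6 = 21.3 m/s

v = 21.3 m/s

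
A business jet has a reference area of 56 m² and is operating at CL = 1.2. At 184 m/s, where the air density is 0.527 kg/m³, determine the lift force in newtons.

L = ½ρv²S·CL = ½ × 0.527 × 184² × 56 × 1.2 = 5.99×10^5 N ≈ 599 kN

L = 5.99×10^5 N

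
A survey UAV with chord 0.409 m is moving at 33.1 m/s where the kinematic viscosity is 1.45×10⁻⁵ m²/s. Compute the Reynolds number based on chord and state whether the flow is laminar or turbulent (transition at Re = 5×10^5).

Re = 9.34×10^5 (turbulent)

Re = v·c/ν = 33.1 × 0.409 / (1.45×10⁻⁵) = 9.34×10^5
Since 9.34×10^5 > 5×10^5, the flow is turbulent.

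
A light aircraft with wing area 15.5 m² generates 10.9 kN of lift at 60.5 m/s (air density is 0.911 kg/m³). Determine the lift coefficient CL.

From L = ½ρv²S·CL, rearranging gives CL = 2L/(ρv²S).
CL = 2 × 10900 / (0.911 × 60.5² × 15.5) = 0.422

CL = 0.422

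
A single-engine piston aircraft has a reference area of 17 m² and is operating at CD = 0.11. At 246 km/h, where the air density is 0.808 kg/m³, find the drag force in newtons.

Convert speed: v = 246 km/h ÷ 3.6 = 68.33 m/s.
D = ½ρv²S·CD = ½ × 0.808 × 68.33² × 17 × 0.11 = 3530 N

D = 3530 N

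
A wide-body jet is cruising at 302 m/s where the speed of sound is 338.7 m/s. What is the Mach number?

M = 0.892

M = v/a = 302 / 338.7 = 0.892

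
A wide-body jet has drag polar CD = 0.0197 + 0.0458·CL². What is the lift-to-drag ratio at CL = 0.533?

L/D = 16.3

CD = 0.0197 + 0.0458 × 0.533² = 0.03271
L/D = CL/CD = 0.533 / 0.03271 = 16.3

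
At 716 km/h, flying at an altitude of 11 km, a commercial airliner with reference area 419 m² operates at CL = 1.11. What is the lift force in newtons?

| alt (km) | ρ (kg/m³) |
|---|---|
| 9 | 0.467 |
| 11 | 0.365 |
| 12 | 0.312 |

At 11 km, from the table: ρ = 0.365 kg/m³.
Convert speed: v = 716 km/h ÷ 3.6 = 198.9 m/s.
Dynamic pressure q = ½ρv² = ½ × 0.365 × 198.9² = 7219 Pa.
L = q·S·CL = 7219 × 419 × 1.11 = 3.36×10^6 N ≈ 3360 kN

L = 3.36×10^6 N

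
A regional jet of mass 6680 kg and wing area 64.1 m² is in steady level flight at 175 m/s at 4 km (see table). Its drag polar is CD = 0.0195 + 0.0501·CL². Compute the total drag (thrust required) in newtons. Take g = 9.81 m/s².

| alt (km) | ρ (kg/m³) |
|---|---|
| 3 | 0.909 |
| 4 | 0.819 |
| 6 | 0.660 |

At 4 km, from the table: ρ = 0.819 kg/m³.
Level flight ⇒ L = W = m·g = 6680 × 9.81 = 65531 N.
q = ½ρv² = ½ × 0.819 × 175² = 12540 Pa.
CL = W/(q·S) = 65531 / (12540 × 64.1) = 0.08152.
CD = 0.0195 + 0.0501 × 0.08152² = 0.01983.
D = q·S·CD = 12540 × 64.1 × 0.01983 = 15940 N

D = 15900 N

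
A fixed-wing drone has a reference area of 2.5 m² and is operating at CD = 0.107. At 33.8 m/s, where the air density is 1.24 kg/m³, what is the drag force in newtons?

D = 189 N

D = ½ρv²S·CD = ½ × 1.24 × 33.8² × 2.5 × 0.107 = 189 N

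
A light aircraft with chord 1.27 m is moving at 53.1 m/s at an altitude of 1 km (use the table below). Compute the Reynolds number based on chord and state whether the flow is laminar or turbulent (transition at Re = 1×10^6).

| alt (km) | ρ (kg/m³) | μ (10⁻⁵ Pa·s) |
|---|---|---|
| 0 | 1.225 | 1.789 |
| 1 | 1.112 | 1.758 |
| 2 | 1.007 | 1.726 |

At 1 km, from the table: ρ = 1.112 kg/m³, μ = 1.758×10⁻⁵ Pa·s.
Re = ρ·v·c/μ = 1.112 × 53.1 × 1.27 / (1.758×10⁻⁵) = 4.27×10^6
Since 4.27×10^6 > 1×10^6, the flow is turbulent.

Re = 4.27×10^6 (turbulent)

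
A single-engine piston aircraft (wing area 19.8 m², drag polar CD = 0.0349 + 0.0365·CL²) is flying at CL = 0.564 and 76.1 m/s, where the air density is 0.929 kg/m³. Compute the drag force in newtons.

CD = 0.0349 + 0.0365 × 0.564² = 0.04651
D = ½ρv²S·CD = ½ × 0.929 × 76.1² × 19.8 × 0.04651 = 2480 N

D = 2480 N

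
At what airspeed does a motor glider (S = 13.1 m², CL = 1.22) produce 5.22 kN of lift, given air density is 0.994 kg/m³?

L = ½ρv²S·CL ⇒ v = √(2L/(ρ·S·CL))
v = √(2 × 5220 / (0.994 × 13.1 × 1.22)) = √657.2 = 25.6 m/s

v = 25.6 m/s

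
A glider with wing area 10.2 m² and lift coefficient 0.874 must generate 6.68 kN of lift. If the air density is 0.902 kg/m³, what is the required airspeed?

L = ½ρv²S·CL ⇒ v = √(2L/(ρ·S·CL))
v = √(2 × 6680 / (0.902 × 10.2 × 0.874)) = √1661 = 40.8 m/s

v = 40.8 m/s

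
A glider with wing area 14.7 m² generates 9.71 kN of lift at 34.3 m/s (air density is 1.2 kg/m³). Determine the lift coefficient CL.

CL = 0.936

From L = ½ρv²S·CL, rearranging gives CL = 2L/(ρv²S).
CL = 2 × 9710 / (1.2 × 34.3² × 14.7) = 0.936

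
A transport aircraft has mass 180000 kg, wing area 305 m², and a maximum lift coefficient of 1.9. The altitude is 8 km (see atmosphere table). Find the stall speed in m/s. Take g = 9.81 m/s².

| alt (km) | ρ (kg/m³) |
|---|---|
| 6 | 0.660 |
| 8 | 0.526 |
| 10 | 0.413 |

V_stall = 108 m/s

At 8 km, from the table: ρ = 0.526 kg/m³.
Stall occurs when L = W at CL,max. W = mg = 180000 × 9.81 = 1.766×10^6 N.
V_stall = √(2W/(ρ·S·CL,max)) = √(2 × 1.766×10^6 / (0.526 × 305 × 1.9))
V_stall = √11590 = 108 m/s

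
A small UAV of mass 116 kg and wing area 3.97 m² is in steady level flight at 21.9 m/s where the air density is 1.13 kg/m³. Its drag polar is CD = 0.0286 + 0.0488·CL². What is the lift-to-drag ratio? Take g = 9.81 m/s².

L/D = 12.7

Weight W = mg = 116 × 9.81 = 1138 N; in level flight L = W.
Dynamic pressure q = 0.5 × 1.13 × 21.9² = 271 Pa.
CL = W/(q·S) = 1138 / (271 × 3.97) = 1.058.
CD = 0.0286 + 0.0488 × 1.058² = 0.0832.
L/D = CL/CD = 1.058 / 0.0832 = 12.7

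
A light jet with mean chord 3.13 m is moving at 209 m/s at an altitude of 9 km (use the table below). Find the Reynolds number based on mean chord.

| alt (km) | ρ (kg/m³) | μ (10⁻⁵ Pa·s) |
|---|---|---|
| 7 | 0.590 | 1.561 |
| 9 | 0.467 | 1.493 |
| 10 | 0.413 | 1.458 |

Re = 2.05×10^7

At 9 km, from the table: ρ = 0.467 kg/m³, μ = 1.493×10⁻⁵ Pa·s.
Re = ρ·v·c/μ = 0.467 × 209 × 3.13 / (1.493×10⁻⁵) = 2.05×10^7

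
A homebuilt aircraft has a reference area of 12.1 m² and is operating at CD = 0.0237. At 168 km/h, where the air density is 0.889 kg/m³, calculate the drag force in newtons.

D = 278 N

Convert speed: v = 168 km/h ÷ 3.6 = 46.67 m/s.
Dynamic pressure q = ½ρv² = ½ × 0.889 × 46.67² = 968 Pa.
D = q·S·CD = 968 × 12.1 × 0.0237 = 278 N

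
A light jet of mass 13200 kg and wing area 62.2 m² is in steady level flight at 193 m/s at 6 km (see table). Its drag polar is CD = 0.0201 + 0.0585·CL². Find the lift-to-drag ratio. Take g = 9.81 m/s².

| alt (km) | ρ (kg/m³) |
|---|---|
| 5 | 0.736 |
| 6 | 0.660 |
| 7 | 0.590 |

L/D = 7.78

At 6 km, from the table: ρ = 0.660 kg/m³.
In steady level flight, lift balances weight: W = mg = 13200 × 9.81 = 1.2949×10^5 N.
q = ½ρv² = ½ × 0.66 × 193² = 12290 Pa.
CL = 2W/(ρv²S) = 2×1.2949×10^5/(0.66×193²×62.2) = 0.1694.
CD = 0.0201 + 0.0585 × 0.1694² = 0.02178.
L/D = CL/CD = 0.1694 / 0.02178 = 7.78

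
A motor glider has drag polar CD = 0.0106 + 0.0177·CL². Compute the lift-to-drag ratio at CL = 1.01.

L/D = 35.2

CD = 0.0106 + 0.0177 × 1.01² = 0.02866
L/D = CL/CD = 1.01 / 0.02866 = 35.2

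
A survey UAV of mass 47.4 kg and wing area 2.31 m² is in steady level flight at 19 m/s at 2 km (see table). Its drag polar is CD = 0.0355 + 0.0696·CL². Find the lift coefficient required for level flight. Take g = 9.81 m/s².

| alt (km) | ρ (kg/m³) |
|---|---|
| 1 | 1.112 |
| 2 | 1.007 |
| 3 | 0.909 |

At 2 km, from the table: ρ = 1.007 kg/m³.
Weight W = mg = 47.4 × 9.81 = 464.99 N; in level flight L = W.
q = ½ρv² = ½ × 1.007 × 19² = 181.8 Pa.
CL = 2W/(ρv²S) = 2×464.99/(1.007×19²×2.31) = 1.107.

CL = 1.11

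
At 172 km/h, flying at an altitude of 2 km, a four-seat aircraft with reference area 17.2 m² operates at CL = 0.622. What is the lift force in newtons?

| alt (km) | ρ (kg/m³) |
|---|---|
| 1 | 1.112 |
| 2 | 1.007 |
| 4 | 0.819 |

L = 12300 N

At 2 km, from the table: ρ = 1.007 kg/m³.
Convert speed: v = 172 km/h ÷ 3.6 = 47.78 m/s.
L = ½ρv²S·CL = ½ × 1.007 × 47.78² × 17.2 × 0.622 = 12300 N ≈ 12.3 kN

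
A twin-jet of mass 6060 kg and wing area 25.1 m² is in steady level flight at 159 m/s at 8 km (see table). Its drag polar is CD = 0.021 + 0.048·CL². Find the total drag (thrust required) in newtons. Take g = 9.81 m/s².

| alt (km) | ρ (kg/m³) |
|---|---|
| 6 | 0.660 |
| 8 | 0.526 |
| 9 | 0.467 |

D = 4520 N

At 8 km, from the table: ρ = 0.526 kg/m³.
In steady level flight, lift balances weight: W = mg = 6060 × 9.81 = 59449 N.
Dynamic pressure q = 0.5 × 0.526 × 159² = 6649 Pa.
Required CL = L/(qS) = 59449/(6649·25.1) = 0.3562.
CD = 0.021 + 0.048 × 0.3562² = 0.02709.
D = q·S·CD = 6649 × 25.1 × 0.02709 = 4521 N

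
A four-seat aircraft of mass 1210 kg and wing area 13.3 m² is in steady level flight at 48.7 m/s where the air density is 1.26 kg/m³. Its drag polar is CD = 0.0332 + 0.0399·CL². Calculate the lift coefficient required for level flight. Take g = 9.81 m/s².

In steady level flight, lift balances weight: W = mg = 1210 × 9.81 = 11870 N.
Dynamic pressure q = 0.5 × 1.26 × 48.7² = 1494 Pa.
CL = 2W/(ρv²S) = 2×11870/(1.26×48.7²×13.3) = 0.5973.

CL = 0.597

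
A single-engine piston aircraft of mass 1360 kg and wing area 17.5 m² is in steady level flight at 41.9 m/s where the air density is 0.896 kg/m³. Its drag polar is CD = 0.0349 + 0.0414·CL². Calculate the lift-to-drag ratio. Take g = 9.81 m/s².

L/D = 13.1

In steady level flight, lift balances weight: W = mg = 1360 × 9.81 = 13342 N.
q = ½ρv² = ½ × 0.896 × 41.9² = 786.5 Pa.
Required CL = L/(qS) = 13342/(786.5·17.5) = 0.9693.
CD = 0.0349 + 0.0414 × 0.9693² = 0.0738.
L/D = CL/CD = 0.9693 / 0.0738 = 13.1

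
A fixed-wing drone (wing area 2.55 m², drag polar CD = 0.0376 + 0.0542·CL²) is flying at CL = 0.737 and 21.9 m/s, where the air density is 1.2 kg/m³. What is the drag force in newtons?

CD = 0.0376 + 0.0542 × 0.737² = 0.06704
D = ½ρv²S·CD = ½ × 1.2 × 21.9² × 2.55 × 0.06704 = 49.2 N

D = 49.2 N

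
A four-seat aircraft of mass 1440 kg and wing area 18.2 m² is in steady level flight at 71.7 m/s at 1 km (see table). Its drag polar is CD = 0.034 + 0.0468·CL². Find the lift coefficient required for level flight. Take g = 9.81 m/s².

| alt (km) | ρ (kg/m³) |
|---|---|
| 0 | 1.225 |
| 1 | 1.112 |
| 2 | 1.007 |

At 1 km, from the table: ρ = 1.112 kg/m³.
In steady level flight, lift balances weight: W = mg = 1440 × 9.81 = 14126 N.
Dynamic pressure q = 0.5 × 1.112 × 71.7² = 2858 Pa.
CL = W/(q·S) = 14126 / (2858 × 18.2) = 0.2715.

CL = 0.272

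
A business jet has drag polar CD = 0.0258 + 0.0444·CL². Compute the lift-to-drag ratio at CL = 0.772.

CD = 0.0258 + 0.0444 × 0.772² = 0.05226
L/D = CL/CD = 0.772 / 0.05226 = 14.8

L/D = 14.8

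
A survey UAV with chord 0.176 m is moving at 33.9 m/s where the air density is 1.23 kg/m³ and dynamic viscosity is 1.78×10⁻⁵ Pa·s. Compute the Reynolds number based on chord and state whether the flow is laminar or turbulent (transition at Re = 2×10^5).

Re = ρ·v·c/μ = 1.23 × 33.9 × 0.176 / (1.78×10⁻⁵) = 4.12×10^5
Since 4.12×10^5 > 2×10^5, the flow is turbulent.

Re = 4.12×10^5 (turbulent)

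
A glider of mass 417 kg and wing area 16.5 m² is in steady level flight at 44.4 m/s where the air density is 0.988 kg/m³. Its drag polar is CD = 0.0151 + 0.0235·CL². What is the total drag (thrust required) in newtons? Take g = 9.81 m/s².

Level flight ⇒ L = W = m·g = 417 × 9.81 = 4090.8 N.
q = ½ρv² = ½ × 0.988 × 44.4² = 973.9 Pa.
Required CL = L/(qS) = 4090.8/(973.9·16.5) = 0.2546.
CD = 0.0151 + 0.0235 × 0.2546² = 0.01662.
D = q·S·CD = 973.9 × 16.5 × 0.01662 = 267.1 N

D = 267 N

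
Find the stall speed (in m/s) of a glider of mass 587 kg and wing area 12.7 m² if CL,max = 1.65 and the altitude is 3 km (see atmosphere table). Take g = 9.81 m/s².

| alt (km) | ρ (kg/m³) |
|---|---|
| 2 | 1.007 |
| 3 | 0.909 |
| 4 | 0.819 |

At 3 km, from the table: ρ = 0.909 kg/m³.
Stall occurs when L = W at CL,max. W = mg = 587 × 9.81 = 5758 N.
V_stall = √(2W/(ρ·S·CL,max)) = √(2 × 5758 / (0.909 × 12.7 × 1.65))
V_stall = √604.6 = 24.6 m/s

V_stall = 24.6 m/s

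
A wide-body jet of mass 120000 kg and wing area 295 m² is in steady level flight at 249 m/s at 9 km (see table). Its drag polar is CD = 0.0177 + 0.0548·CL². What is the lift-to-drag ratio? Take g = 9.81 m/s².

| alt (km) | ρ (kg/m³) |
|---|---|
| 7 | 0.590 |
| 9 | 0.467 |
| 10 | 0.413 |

At 9 km, from the table: ρ = 0.467 kg/m³.
Weight W = mg = 120000 × 9.81 = 1.1772×10^6 N; in level flight L = W.
q = ½ρv² = ½ × 0.467 × 249² = 14480 Pa.
CL = W/(q·S) = 1.1772×10^6 / (14480 × 295) = 0.2756.
CD = 0.0177 + 0.0548 × 0.2756² = 0.02186.
L/D = CL/CD = 0.2756 / 0.02186 = 12.6

L/D = 12.6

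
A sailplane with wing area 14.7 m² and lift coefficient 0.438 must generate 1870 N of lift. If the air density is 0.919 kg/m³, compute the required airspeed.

v = 25.1 m/s

L = ½ρv²S·CL ⇒ v = √(2L/(ρ·S·CL))
v = √(2 × 1870 / (0.919 × 14.7 × 0.438)) = √632.1 = 25.1 m/s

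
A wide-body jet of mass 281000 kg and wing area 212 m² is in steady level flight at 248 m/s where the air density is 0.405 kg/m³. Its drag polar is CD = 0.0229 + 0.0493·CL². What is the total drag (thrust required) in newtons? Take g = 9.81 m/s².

Level flight ⇒ L = W = m·g = 281000 × 9.81 = 2.7566×10^6 N.
q = ½ρv² = ½ × 0.405 × 248² = 12450 Pa.
Required CL = L/(qS) = 2.7566×10^6/(12450·212) = 1.044.
CD = 0.0229 + 0.0493 × 1.044² = 0.07664.
D = q·S·CD = 12450 × 212 × 0.07664 = 2.023×10^5 N

D = 2.02×10^5 N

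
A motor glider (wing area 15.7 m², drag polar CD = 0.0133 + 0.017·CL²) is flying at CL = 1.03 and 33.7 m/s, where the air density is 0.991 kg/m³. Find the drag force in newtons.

D = 277 N

CD = 0.0133 + 0.017 × 1.03² = 0.03134
D = ½ρv²S·CD = ½ × 0.991 × 33.7² × 15.7 × 0.03134 = 277 N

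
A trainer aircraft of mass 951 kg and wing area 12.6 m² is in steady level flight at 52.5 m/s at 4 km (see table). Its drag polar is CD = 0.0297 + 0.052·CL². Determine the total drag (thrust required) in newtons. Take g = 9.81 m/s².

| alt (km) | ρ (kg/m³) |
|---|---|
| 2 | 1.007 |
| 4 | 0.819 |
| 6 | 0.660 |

D = 741 N

At 4 km, from the table: ρ = 0.819 kg/m³.
In steady level flight, lift balances weight: W = mg = 951 × 9.81 = 9329.3 N.
Dynamic pressure q = 0.5 × 0.819 × 52.5² = 1129 Pa.
CL = 2W/(ρv²S) = 2×9329.3/(0.819×52.5²×12.6) = 0.656.
CD = 0.0297 + 0.052 × 0.656² = 0.05208.
D = q·S·CD = 1129 × 12.6 × 0.05208 = 740.6 N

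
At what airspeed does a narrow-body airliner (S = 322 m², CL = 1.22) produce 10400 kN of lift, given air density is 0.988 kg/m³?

L = ½ρv²S·CL ⇒ v = √(2L/(ρ·S·CL))
v = √(2 × 1.04×10^7 / (0.988 × 322 × 1.22)) = √53590 = 231 m/s

v = 231 m/s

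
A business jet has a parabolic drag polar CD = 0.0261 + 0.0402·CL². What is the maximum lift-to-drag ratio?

For CD = CD0 + K·CL², (L/D)max occurs at CL* = √(CD0/K) and equals 1/(2√(K·CD0)).
(L/D)max = 1/(2√(0.0402 × 0.0261)) = 1/(2 × 0.03239) = 15.4

(L/D)max = 15.4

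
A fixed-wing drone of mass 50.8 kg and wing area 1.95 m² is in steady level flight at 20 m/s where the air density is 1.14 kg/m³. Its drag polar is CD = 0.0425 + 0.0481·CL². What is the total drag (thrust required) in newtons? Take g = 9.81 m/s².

D = 45.8 N

Level flight ⇒ L = W = m·g = 50.8 × 9.81 = 498.35 N.
q = ½ρv² = ½ × 1.14 × 20² = 228 Pa.
Required CL = L/(qS) = 498.35/(228·1.95) = 1.121.
CD = 0.0425 + 0.0481 × 1.121² = 0.1029.
D = q·S·CD = 228 × 1.95 × 0.1029 = 45.76 N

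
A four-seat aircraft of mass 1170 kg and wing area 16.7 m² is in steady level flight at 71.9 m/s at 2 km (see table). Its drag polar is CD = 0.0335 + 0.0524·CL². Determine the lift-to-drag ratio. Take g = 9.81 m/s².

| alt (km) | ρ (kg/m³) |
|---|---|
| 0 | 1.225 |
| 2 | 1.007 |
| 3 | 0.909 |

At 2 km, from the table: ρ = 1.007 kg/m³.
In steady level flight, lift balances weight: W = mg = 1170 × 9.81 = 11478 N.
q = ½ρv² = ½ × 1.007 × 71.9² = 2603 Pa.
CL = W/(q·S) = 11478 / (2603 × 16.7) = 0.264.
CD = 0.0335 + 0.0524 × 0.264² = 0.03715.
L/D = CL/CD = 0.264 / 0.03715 = 7.11

L/D = 7.11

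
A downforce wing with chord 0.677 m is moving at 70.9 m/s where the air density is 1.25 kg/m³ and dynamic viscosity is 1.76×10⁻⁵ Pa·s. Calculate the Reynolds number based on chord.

Re = 3.41×10^6

Re = ρ·v·c/μ = 1.25 × 70.9 × 0.677 / (1.76×10⁻⁵) = 3.41×10^6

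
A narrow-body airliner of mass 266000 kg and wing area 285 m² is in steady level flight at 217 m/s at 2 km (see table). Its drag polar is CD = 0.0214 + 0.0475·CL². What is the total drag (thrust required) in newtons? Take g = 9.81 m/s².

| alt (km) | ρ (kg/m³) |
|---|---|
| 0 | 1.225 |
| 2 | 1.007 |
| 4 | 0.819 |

At 2 km, from the table: ρ = 1.007 kg/m³.
In steady level flight, lift balances weight: W = mg = 266000 × 9.81 = 2.6095×10^6 N.
q = ½ρv² = ½ × 1.007 × 217² = 23710 Pa.
CL = 2W/(ρv²S) = 2×2.6095×10^6/(1.007×217²×285) = 0.3862.
CD = 0.0214 + 0.0475 × 0.3862² = 0.02848.
D = q·S·CD = 23710 × 285 × 0.02848 = 1.925×10^5 N

D = 1.92×10^5 N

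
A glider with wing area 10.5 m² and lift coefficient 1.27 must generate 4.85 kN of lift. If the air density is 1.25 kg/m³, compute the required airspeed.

L = ½ρv²S·CL ⇒ v = √(2L/(ρ·S·CL))
v = √(2 × 4850 / (1.25 × 10.5 × 1.27)) = √581.9 = 24.1 m/s

v = 24.1 m/s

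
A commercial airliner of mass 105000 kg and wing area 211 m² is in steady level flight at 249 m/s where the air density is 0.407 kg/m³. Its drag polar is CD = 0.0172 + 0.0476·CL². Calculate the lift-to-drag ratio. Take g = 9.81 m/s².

In steady level flight, lift balances weight: W = mg = 105000 × 9.81 = 1.03×10^6 N.
q = ½ρv² = ½ × 0.407 × 249² = 12620 Pa.
Required CL = L/(qS) = 1.03×10^6/(12620·211) = 0.3869.
CD = 0.0172 + 0.0476 × 0.3869² = 0.02433.
L/D = CL/CD = 0.3869 / 0.02433 = 15.9

L/D = 15.9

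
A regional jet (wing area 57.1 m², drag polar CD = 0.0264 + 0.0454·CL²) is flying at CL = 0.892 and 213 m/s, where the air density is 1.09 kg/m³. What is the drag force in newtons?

D = 88300 N

CD = 0.0264 + 0.0454 × 0.892² = 0.06252
D = ½ρv²S·CD = ½ × 1.09 × 213² × 57.1 × 0.06252 = 88300 N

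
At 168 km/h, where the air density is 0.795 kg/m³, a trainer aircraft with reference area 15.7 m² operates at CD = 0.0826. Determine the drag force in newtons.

D = 1120 N

Convert speed: v = 168 km/h ÷ 3.6 = 46.67 m/s.
Dynamic pressure q = ½ρv² = ½ × 0.795 × 46.67² = 865.7 Pa.
D = q·S·CD = 865.7 × 15.7 × 0.0826 = 1120 N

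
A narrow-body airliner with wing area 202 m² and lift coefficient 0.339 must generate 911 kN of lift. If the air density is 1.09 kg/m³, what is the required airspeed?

v = 156 m/s

L = ½ρv²S·CL ⇒ v = √(2L/(ρ·S·CL))
v = √(2 × 9.11×10^5 / (1.09 × 202 × 0.339)) = √24410 = 156 m/s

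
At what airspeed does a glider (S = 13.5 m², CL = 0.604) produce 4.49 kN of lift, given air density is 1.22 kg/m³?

v = 30 m/s

L = ½ρv²S·CL ⇒ v = √(2L/(ρ·S·CL))
v = √(2 × 4490 / (1.22 × 13.5 × 0.604)) = √902.7 = 30 m/s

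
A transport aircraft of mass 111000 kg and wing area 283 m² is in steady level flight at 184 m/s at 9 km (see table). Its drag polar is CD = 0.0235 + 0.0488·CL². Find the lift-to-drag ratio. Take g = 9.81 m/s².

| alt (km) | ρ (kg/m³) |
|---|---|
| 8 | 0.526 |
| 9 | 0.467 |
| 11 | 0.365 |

L/D = 13.9

At 9 km, from the table: ρ = 0.467 kg/m³.
In steady level flight, lift balances weight: W = mg = 111000 × 9.81 = 1.0889×10^6 N.
q = ½ρv² = ½ × 0.467 × 184² = 7905 Pa.
CL = W/(q·S) = 1.0889×10^6 / (7905 × 283) = 0.4867.
CD = 0.0235 + 0.0488 × 0.4867² = 0.03506.
L/D = CL/CD = 0.4867 / 0.03506 = 13.9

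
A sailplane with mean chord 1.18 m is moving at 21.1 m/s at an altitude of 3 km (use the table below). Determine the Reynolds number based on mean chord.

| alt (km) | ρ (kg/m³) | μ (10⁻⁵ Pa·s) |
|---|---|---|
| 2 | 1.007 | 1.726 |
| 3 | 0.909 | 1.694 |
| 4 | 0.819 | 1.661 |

At 3 km, from the table: ρ = 0.909 kg/m³, μ = 1.694×10⁻⁵ Pa·s.
Re = ρ·v·c/μ = 0.909 × 21.1 × 1.18 / (1.694×10⁻⁵) = 1.34×10^6

Re = 1.34×10^6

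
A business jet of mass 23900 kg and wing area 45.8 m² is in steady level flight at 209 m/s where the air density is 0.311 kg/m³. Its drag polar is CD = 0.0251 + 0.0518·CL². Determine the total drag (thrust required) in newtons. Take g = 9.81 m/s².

D = 17000 N

In steady level flight, lift balances weight: W = mg = 23900 × 9.81 = 2.3446×10^5 N.
Dynamic pressure q = 0.5 × 0.311 × 209² = 6792 Pa.
CL = 2W/(ρv²S) = 2×2.3446×10^5/(0.311×209²×45.8) = 0.7537.
CD = 0.0251 + 0.0518 × 0.7537² = 0.05452.
D = q·S·CD = 6792 × 45.8 × 0.05452 = 16960 N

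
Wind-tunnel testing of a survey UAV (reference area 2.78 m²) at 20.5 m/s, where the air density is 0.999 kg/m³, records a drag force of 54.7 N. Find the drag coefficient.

From D = ½ρv²S·CD, rearranging gives CD = 2D/(ρv²S).
CD = 2 × 54.7 / (0.999 × 20.5² × 2.78) = 0.0937

CD = 0.0937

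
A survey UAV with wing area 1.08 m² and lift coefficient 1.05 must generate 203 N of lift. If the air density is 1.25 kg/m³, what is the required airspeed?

v = 16.9 m/s

L = ½ρv²S·CL ⇒ v = √(2L/(ρ·S·CL))
v = √(2 × 203 / (1.25 × 1.08 × 1.05)) = √286.4 = 16.9 m/s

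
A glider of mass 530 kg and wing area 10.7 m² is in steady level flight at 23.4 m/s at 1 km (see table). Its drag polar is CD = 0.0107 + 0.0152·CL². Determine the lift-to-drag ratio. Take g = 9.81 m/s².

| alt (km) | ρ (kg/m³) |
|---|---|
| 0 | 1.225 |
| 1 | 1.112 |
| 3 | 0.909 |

At 1 km, from the table: ρ = 1.112 kg/m³.
In steady level flight, lift balances weight: W = mg = 530 × 9.81 = 5199.3 N.
Dynamic pressure q = 0.5 × 1.112 × 23.4² = 304.4 Pa.
CL = 2W/(ρv²S) = 2×5199.3/(1.112×23.4²×10.7) = 1.596.
CD = 0.0107 + 0.0152 × 1.596² = 0.04942.
L/D = CL/CD = 1.596 / 0.04942 = 32.3

L/D = 32.3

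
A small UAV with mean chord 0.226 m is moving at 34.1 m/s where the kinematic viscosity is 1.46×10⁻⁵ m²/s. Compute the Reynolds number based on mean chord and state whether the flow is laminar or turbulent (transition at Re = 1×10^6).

Re = v·c/ν = 34.1 × 0.226 / (1.46×10⁻⁵) = 5.28×10^5
Since 5.28×10^5 < 1×10^6, the flow is laminar.

Re = 5.28×10^5 (laminar)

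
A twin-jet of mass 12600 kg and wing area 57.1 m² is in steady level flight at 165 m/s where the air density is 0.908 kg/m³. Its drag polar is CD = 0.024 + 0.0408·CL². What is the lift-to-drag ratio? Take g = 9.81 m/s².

Weight W = mg = 12600 × 9.81 = 1.2361×10^5 N; in level flight L = W.
Dynamic pressure q = 0.5 × 0.908 × 165² = 12360 Pa.
CL = 2W/(ρv²S) = 2×1.2361×10^5/(0.908×165²×57.1) = 0.1751.
CD = 0.024 + 0.0408 × 0.1751² = 0.02525.
L/D = CL/CD = 0.1751 / 0.02525 = 6.94

L/D = 6.94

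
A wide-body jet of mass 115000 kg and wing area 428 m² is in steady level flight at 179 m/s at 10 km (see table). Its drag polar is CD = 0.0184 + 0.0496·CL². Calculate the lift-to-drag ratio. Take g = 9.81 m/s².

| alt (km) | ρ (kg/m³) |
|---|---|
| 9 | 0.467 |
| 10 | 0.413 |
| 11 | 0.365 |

L/D = 15.2

At 10 km, from the table: ρ = 0.413 kg/m³.
Weight W = mg = 115000 × 9.81 = 1.1282×10^6 N; in level flight L = W.
Dynamic pressure q = 0.5 × 0.413 × 179² = 6616 Pa.
CL = 2W/(ρv²S) = 2×1.1282×10^6/(0.413×179²×428) = 0.3984.
CD = 0.0184 + 0.0496 × 0.3984² = 0.02627.
L/D = CL/CD = 0.3984 / 0.02627 = 15.2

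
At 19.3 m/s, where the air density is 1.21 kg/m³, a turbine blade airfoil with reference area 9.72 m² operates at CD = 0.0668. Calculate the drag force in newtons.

D = 146 N

Dynamic pressure q = ½ρv² = ½ × 1.21 × 19.3² = 225.4 Pa.
D = q·S·CD = 225.4 × 9.72 × 0.0668 = 146 N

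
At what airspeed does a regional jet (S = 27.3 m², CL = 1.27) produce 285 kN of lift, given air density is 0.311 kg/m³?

v = 230 m/s

L = ½ρv²S·CL ⇒ v = √(2L/(ρ·S·CL))
v = √(2 × 2.85×10^5 / (0.311 × 27.3 × 1.27)) = √52860 = 230 m/s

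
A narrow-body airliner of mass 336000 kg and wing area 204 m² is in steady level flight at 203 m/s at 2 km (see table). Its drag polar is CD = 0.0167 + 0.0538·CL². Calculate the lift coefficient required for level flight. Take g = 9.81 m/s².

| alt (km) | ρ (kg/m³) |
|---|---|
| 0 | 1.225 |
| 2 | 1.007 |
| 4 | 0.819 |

At 2 km, from the table: ρ = 1.007 kg/m³.
In steady level flight, lift balances weight: W = mg = 336000 × 9.81 = 3.2962×10^6 N.
q = ½ρv² = ½ × 1.007 × 203² = 20750 Pa.
Required CL = L/(qS) = 3.2962×10^6/(20750·204) = 0.7787.

CL = 0.779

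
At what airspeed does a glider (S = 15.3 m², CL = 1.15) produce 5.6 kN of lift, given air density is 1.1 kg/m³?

v = 24.1 m/s

L = ½ρv²S·CL ⇒ v = √(2L/(ρ·S·CL))
v = √(2 × 5600 / (1.1 × 15.3 × 1.15)) = √578.7 = 24.1 m/s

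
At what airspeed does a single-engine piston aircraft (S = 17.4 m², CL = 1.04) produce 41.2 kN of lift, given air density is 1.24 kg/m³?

v = 60.6 m/s

L = ½ρv²S·CL ⇒ v = √(2L/(ρ·S·CL))
v = √(2 × 41200 / (1.24 × 17.4 × 1.04)) = √3672 = 60.6 m/s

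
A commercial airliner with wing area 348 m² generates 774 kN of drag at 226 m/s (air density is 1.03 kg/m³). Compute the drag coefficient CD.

From D = ½ρv²S·CD, rearranging gives CD = 2D/(ρv²S).
CD = 2 × 7.74×10^5 / (1.03 × 226² × 348) = 0.0846

CD = 0.0846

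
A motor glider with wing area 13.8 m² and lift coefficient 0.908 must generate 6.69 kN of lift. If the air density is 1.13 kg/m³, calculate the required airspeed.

L = ½ρv²S·CL ⇒ v = √(2L/(ρ·S·CL))
v = √(2 × 6690 / (1.13 × 13.8 × 0.908)) = √945 = 30.7 m/s

v = 30.7 m/s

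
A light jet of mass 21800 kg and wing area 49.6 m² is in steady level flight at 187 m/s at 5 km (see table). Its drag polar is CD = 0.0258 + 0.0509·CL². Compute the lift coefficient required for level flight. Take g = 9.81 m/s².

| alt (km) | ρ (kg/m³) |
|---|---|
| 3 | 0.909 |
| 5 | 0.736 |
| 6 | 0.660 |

At 5 km, from the table: ρ = 0.736 kg/m³.
In steady level flight, lift balances weight: W = mg = 21800 × 9.81 = 2.1386×10^5 N.
q = ½ρv² = ½ × 0.736 × 187² = 12870 Pa.
CL = 2W/(ρv²S) = 2×2.1386×10^5/(0.736×187²×49.6) = 0.3351.

CL = 0.335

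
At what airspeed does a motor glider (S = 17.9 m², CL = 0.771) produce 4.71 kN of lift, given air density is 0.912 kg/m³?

v = 27.4 m/s

L = ½ρv²S·CL ⇒ v = √(2L/(ρ·S·CL))
v = √(2 × 4710 / (0.912 × 17.9 × 0.771)) = √748.4 = 27.4 m/s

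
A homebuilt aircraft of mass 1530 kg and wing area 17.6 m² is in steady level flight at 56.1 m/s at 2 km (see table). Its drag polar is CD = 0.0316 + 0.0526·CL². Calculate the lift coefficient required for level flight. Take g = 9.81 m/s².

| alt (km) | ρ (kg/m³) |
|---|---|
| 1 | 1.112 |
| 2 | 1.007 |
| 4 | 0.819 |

CL = 0.538

At 2 km, from the table: ρ = 1.007 kg/m³.
In steady level flight, lift balances weight: W = mg = 1530 × 9.81 = 15009 N.
Dynamic pressure q = 0.5 × 1.007 × 56.1² = 1585 Pa.
CL = W/(q·S) = 15009 / (1585 × 17.6) = 0.5382.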